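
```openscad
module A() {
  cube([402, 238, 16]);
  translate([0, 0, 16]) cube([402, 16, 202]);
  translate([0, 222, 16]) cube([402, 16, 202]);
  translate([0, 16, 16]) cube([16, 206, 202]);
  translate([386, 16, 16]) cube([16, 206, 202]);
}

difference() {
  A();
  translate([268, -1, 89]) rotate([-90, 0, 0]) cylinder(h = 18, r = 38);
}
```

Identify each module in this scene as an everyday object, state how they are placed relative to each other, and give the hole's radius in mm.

The subtracted cylinder has r = 38 mm.

A is an open box. The open box has a circular hole through its front wall. The hole's radius is 38 mm.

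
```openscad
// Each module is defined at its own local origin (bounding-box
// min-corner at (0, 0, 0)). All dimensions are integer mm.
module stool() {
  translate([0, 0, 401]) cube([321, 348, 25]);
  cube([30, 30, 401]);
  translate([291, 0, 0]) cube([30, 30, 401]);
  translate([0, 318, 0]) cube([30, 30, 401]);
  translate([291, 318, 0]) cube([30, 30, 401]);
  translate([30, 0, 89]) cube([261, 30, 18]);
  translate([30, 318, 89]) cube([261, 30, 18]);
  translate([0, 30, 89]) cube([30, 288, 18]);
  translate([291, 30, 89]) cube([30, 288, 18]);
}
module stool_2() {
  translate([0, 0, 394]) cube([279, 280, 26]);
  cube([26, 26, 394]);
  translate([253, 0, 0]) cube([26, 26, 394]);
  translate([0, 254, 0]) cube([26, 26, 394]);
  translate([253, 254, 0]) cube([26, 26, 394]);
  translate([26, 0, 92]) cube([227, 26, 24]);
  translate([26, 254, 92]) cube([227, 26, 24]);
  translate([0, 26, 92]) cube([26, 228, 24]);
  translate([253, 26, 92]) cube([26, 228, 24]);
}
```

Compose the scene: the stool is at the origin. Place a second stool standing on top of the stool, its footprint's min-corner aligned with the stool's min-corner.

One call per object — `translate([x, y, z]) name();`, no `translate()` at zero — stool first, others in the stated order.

stool();
translate([0, 0, 426]) stool_2();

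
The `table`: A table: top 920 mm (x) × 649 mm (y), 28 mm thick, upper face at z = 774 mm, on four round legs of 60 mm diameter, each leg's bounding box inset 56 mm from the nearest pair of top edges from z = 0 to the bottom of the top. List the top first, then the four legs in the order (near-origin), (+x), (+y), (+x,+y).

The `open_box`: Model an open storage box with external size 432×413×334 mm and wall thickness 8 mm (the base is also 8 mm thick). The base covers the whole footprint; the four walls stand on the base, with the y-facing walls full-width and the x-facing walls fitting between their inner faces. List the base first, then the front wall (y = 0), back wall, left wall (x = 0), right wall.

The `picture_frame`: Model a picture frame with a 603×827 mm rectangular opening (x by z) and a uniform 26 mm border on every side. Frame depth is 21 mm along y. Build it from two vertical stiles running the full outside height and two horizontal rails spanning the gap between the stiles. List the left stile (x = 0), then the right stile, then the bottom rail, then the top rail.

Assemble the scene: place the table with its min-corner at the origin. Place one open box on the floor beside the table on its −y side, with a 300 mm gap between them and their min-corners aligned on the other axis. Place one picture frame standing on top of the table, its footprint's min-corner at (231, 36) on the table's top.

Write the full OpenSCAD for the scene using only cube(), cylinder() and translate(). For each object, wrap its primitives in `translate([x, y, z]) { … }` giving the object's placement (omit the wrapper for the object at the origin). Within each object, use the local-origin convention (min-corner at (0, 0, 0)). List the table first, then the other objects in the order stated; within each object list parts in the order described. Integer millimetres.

translate([0, 0, 746]) cube([920, 649, 28]);
translate([86, 86, 0]) cylinder(h = 746, r = 30);
translate([834, 86, 0]) cylinder(h = 746, r = 30);
translate([86, 563, 0]) cylinder(h = 746, r = 30);
translate([834, 563, 0]) cylinder(h = 746, r = 30);
translate([0, -713, 0]) {
  cube([432, 413, 8]);
  translate([0, 0, 8]) cube([432, 8, 326]);
  translate([0, 405, 8]) cube([432, 8, 326]);
  translate([0, 8, 8]) cube([8, 397, 326]);
  translate([424, 8, 8]) cube([8, 397, 326]);
}
translate([231, 36, 774]) {
  cube([26, 21, 879]);
  translate([629, 0, 0]) cube([26, 21, 879]);
  translate([26, 0, 0]) cube([603, 21, 26]);
  translate([26, 0, 853]) cube([603, 21, 26]);
}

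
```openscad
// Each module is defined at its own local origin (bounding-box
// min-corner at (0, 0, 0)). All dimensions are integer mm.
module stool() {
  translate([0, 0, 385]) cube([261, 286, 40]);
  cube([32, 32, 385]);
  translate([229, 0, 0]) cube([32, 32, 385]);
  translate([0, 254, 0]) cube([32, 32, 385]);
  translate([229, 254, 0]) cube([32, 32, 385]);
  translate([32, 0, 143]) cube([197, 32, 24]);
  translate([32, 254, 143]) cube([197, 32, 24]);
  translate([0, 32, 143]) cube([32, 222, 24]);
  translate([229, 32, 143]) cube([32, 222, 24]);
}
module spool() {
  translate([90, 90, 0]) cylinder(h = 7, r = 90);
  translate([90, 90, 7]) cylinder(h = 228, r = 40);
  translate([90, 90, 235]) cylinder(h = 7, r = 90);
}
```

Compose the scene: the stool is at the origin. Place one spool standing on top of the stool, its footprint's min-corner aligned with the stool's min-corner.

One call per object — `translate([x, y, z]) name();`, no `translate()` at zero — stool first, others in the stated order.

stool();
translate([0, 0, 425]) spool();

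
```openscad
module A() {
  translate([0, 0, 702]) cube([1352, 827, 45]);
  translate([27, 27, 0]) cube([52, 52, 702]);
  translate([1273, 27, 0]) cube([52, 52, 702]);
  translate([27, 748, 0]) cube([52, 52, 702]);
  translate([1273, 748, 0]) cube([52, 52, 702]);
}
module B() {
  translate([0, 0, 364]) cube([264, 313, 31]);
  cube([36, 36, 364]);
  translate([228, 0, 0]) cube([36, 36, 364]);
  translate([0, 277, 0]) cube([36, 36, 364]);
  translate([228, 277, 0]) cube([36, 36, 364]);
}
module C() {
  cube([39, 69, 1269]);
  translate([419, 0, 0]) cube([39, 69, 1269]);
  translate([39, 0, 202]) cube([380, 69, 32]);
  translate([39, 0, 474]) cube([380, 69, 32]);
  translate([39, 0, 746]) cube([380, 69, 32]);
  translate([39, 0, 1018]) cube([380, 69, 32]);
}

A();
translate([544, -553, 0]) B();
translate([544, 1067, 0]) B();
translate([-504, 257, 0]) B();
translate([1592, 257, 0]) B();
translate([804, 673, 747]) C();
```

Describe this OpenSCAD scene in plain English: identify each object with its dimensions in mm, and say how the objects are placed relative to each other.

A is a rectangular dining table. The top is 1352×827×45 mm with its upper surface at z = 747 mm. It stands on four 52×52 mm square legs, each inset 27 mm from the nearest pair of top edges, running from the floor to the underside of the top.

B is a four-legged stool. The seat is a 264×313×31 mm slab whose top surface is at z = 395 mm; four square legs, each 36×36 mm in cross-section, run from the floor (z = 0) to the underside of the seat, each flush with a corner of the seat.

C is a wooden ladder with two side rails of 39×69 mm section and 1269 mm height, set 458 mm apart overall. Between them run 4 rectangular rungs (69 mm deep, 32 mm thick), front faces flush with the rails' −y face. The bottom of the first rung is 202 mm above the floor and each subsequent rung is 272 mm higher than the one below.

Four stools sit around the table at the −y, +y, −x, +x sides. The ladder is on top of the table.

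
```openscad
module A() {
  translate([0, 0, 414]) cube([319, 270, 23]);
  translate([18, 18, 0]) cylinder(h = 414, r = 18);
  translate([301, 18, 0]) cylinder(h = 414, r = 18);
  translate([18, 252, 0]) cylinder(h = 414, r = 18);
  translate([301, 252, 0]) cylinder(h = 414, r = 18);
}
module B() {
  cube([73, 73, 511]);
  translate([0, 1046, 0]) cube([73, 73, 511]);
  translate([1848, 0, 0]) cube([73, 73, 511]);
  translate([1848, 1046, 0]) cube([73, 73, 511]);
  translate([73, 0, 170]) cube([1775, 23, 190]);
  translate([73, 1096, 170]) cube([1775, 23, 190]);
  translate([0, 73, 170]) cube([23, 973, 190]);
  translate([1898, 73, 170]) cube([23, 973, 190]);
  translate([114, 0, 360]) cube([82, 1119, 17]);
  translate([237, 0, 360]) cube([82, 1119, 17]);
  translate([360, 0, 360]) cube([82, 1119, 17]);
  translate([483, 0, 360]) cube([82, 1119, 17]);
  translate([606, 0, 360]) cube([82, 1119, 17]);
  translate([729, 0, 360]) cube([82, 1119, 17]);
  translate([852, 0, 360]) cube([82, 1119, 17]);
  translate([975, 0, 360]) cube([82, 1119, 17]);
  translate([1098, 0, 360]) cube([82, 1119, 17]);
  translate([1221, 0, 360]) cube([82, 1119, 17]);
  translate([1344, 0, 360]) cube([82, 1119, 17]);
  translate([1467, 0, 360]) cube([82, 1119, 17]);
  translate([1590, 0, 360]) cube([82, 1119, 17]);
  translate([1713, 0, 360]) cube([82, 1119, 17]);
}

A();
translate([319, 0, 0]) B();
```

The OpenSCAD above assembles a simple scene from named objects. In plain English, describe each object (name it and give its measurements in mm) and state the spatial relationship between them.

A is a four-legged stool. The seat is a 319×270×23 mm slab whose top surface is at z = 437 mm; four round legs, each 36 mm in diameter, run from the floor (z = 0) to the underside of the seat, each leg's axis is inset half a diameter from the nearest pair of seat edges (so the leg's bounding box is flush with the corner).

B is a bed frame 1921 mm long (x) by 1119 mm wide (y). Four 73×73 mm corner posts, 511 mm tall, at the corners of the footprint. Four rails of 23 mm thickness and 190 mm height run between adjacent posts with their undersides at z = 170 mm, their outer faces flush with the outside of the frame (the two x-running rails run between the posts' inner faces; the two y-running rails run between the posts' inner faces). 14 slats, each 82 mm wide (x) and 17 mm thick, lie across the top of the two x-running rails, running the full 1119 mm width of the frame in y; the slats are evenly spaced along x between the inner faces of the end posts with equal gaps (rounded down to the nearest mm) at the −x end and between each pair — any rounding remainder accumulates at the +x end.

The bed frame is against the stool's +x side, with their −y faces flush.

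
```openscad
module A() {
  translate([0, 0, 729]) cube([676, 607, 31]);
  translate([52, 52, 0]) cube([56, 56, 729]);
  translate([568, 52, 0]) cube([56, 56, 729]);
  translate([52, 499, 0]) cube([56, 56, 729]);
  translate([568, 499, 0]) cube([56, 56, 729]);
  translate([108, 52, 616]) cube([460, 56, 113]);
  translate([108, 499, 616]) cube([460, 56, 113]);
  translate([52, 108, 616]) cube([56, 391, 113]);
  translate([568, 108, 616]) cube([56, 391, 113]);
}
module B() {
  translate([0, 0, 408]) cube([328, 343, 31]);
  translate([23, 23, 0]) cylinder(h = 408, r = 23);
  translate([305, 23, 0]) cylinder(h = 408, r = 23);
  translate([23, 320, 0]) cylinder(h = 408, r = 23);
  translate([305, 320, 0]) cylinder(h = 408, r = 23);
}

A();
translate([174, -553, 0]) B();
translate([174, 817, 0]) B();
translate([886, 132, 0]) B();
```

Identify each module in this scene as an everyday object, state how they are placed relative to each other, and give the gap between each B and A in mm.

A is a table. B is a stool. Three stools sit around the table at the −y, +y, +x sides. The gap between each stool and the table is 210 mm.

Each stool's nearest face is 210 mm from the table's bounding box.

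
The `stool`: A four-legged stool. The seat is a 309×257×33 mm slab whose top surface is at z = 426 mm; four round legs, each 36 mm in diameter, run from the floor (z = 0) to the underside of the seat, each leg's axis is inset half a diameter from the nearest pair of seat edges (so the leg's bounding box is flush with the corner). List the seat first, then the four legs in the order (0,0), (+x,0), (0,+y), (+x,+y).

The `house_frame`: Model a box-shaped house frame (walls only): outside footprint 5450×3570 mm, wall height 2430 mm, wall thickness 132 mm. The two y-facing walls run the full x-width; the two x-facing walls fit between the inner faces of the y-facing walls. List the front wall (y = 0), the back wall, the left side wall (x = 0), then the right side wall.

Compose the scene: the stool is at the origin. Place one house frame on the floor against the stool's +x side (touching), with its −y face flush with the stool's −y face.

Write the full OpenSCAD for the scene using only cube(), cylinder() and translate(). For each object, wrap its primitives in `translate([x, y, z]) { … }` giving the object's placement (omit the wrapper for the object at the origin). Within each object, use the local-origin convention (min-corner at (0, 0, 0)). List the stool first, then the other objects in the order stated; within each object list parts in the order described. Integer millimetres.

translate([0, 0, 393]) cube([309, 257, 33]);
translate([18, 18, 0]) cylinder(h = 393, r = 18);
translate([291, 18, 0]) cylinder(h = 393, r = 18);
translate([18, 239, 0]) cylinder(h = 393, r = 18);
translate([291, 239, 0]) cylinder(h = 393, r = 18);
translate([309, 0, 0]) {
  cube([5450, 132, 2430]);
  translate([0, 3438, 0]) cube([5450, 132, 2430]);
  translate([0, 132, 0]) cube([132, 3306, 2430]);
  translate([5318, 132, 0]) cube([132, 3306, 2430]);
}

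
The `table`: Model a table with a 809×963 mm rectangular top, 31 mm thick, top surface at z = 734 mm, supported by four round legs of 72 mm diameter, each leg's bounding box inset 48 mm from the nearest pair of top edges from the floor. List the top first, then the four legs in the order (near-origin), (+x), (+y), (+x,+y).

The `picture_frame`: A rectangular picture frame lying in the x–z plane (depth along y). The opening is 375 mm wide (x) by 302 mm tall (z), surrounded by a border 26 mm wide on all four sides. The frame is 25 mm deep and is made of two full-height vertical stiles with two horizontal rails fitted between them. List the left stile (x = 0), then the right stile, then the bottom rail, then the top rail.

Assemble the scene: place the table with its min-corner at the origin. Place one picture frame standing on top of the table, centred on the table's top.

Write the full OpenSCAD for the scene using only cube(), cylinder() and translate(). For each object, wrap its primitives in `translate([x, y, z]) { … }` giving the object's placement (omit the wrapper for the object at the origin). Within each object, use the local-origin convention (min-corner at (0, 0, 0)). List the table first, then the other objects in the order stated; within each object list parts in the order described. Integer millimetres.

translate([0, 0, 703]) cube([809, 963, 31]);
translate([84, 84, 0]) cylinder(h = 703, r = 36);
translate([725, 84, 0]) cylinder(h = 703, r = 36);
translate([84, 879, 0]) cylinder(h = 703, r = 36);
translate([725, 879, 0]) cylinder(h = 703, r = 36);
translate([191, 469, 734]) {
  cube([26, 25, 354]);
  translate([401, 0, 0]) cube([26, 25, 354]);
  translate([26, 0, 0]) cube([375, 25, 26]);
  translate([26, 0, 328]) cube([375, 25, 26]);
}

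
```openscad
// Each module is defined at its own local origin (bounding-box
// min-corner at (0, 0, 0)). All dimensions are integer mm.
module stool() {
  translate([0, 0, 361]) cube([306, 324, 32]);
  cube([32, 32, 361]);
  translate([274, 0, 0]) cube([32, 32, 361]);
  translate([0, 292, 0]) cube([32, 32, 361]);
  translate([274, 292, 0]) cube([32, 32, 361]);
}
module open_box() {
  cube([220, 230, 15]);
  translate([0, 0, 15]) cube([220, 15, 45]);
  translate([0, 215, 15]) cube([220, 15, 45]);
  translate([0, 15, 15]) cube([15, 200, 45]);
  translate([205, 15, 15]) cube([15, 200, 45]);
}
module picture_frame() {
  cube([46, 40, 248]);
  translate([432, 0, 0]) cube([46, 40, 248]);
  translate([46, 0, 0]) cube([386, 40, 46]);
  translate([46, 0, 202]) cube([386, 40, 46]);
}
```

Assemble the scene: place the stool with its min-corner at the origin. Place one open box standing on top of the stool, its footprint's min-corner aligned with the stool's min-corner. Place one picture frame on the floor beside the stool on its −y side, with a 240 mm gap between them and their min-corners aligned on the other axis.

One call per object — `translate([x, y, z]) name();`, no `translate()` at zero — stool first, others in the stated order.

stool();
translate([0, 0, 393]) open_box();
translate([0, -280, 0]) picture_frame();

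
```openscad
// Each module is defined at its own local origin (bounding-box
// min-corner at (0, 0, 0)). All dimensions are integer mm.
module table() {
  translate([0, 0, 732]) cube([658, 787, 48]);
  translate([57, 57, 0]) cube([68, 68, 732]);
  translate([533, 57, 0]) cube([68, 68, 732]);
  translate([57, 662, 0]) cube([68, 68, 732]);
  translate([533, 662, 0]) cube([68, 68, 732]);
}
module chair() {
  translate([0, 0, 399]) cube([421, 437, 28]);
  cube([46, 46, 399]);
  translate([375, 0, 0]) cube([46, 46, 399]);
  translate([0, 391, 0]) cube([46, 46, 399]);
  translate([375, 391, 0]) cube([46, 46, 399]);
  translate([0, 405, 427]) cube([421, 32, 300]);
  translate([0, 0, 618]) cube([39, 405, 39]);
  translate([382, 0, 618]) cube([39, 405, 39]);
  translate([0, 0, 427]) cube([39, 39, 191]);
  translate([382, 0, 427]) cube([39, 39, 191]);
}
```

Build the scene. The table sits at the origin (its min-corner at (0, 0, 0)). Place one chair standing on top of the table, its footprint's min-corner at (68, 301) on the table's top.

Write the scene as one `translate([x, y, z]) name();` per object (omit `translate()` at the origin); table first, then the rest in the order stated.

table();
translate([68, 301, 780]) chair();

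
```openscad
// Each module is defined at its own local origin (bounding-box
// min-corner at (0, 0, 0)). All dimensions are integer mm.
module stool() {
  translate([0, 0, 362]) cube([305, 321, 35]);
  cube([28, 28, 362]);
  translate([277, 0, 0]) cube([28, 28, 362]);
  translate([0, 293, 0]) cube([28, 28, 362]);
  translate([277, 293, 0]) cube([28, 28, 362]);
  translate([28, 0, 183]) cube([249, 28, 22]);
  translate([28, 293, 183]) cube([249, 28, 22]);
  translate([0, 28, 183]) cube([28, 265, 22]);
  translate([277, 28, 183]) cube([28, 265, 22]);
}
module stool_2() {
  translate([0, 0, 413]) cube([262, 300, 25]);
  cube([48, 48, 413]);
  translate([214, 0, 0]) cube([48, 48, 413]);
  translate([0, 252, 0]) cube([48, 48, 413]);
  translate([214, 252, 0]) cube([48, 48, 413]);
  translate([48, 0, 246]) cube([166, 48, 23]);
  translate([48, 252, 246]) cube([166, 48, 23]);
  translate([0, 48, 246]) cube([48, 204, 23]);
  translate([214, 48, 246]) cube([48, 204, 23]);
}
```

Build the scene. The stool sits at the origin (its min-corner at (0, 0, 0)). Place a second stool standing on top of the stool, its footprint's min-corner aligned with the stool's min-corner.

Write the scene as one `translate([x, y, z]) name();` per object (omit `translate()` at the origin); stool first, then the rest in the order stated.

stool();
translate([0, 0, 397]) stool_2();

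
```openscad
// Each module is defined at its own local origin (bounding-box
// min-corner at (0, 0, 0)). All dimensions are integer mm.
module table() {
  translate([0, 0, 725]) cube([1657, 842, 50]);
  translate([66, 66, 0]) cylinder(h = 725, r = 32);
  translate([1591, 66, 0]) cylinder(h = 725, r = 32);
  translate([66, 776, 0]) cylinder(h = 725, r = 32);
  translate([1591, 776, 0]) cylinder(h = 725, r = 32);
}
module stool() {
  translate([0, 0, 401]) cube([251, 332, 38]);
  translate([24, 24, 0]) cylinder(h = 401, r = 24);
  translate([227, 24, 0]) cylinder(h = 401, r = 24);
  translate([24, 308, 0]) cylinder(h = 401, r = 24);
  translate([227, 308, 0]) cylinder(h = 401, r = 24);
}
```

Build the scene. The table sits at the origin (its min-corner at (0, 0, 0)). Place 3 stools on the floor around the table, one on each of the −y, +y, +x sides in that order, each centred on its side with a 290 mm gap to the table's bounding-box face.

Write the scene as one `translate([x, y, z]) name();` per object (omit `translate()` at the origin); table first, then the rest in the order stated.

table();
translate([703, -622, 0]) stool();
translate([703, 1132, 0]) stool();
translate([1947, 255, 0]) stool();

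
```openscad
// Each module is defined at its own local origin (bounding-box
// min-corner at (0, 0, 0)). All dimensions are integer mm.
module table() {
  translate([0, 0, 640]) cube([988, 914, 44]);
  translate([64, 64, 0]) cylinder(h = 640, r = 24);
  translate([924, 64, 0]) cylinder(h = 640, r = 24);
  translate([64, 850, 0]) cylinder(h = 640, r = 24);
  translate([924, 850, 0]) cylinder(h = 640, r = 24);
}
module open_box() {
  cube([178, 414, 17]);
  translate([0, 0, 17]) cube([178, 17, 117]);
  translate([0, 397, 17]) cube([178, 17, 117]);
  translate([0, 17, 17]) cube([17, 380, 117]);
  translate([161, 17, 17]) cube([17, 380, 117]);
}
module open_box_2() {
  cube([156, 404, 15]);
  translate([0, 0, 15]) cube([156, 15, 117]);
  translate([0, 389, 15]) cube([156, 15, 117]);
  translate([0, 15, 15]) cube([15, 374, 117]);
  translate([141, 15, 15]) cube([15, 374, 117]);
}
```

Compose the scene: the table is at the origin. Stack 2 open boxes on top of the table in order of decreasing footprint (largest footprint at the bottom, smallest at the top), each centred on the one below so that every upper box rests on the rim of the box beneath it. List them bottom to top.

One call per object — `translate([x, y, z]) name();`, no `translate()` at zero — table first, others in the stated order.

table();
translate([405, 250, 684]) open_box();
translate([416, 255, 818]) open_box_2();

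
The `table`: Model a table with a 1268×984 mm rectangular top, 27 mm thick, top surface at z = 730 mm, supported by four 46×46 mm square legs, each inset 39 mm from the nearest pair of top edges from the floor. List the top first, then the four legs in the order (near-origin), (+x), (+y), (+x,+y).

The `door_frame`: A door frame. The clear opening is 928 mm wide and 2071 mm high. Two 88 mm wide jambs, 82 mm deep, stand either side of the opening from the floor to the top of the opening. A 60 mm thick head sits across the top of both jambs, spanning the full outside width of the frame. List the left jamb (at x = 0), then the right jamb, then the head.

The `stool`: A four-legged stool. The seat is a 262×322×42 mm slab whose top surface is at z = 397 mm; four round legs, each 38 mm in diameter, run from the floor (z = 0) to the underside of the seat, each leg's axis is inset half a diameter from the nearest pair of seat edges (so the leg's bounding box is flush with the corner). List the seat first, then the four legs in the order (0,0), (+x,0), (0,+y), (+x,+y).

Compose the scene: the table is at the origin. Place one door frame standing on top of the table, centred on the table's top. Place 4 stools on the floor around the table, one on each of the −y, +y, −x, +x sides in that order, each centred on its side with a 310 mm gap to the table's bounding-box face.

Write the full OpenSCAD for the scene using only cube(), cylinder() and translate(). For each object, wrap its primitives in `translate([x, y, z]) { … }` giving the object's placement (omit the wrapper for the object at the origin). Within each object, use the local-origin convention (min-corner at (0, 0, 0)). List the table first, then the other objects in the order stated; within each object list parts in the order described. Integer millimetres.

translate([0, 0, 703]) cube([1268, 984, 27]);
translate([39, 39, 0]) cube([46, 46, 703]);
translate([1183, 39, 0]) cube([46, 46, 703]);
translate([39, 899, 0]) cube([46, 46, 703]);
translate([1183, 899, 0]) cube([46, 46, 703]);
translate([82, 451, 730]) {
  cube([88, 82, 2071]);
  translate([1016, 0, 0]) cube([88, 82, 2071]);
  translate([0, 0, 2071]) cube([1104, 82, 60]);
}
translate([503, -632, 0]) {
  translate([0, 0, 355]) cube([262, 322, 42]);
  translate([19, 19, 0]) cylinder(h = 355, r = 19);
  translate([243, 19, 0]) cylinder(h = 355, r = 19);
  translate([19, 303, 0]) cylinder(h = 355, r = 19);
  translate([243, 303, 0]) cylinder(h = 355, r = 19);
}
translate([503, 1294, 0]) {
  translate([0, 0, 355]) cube([262, 322, 42]);
  translate([19, 19, 0]) cylinder(h = 355, r = 19);
  translate([243, 19, 0]) cylinder(h = 355, r = 19);
  translate([19, 303, 0]) cylinder(h = 355, r = 19);
  translate([243, 303, 0]) cylinder(h = 355, r = 19);
}
translate([-572, 331, 0]) {
  translate([0, 0, 355]) cube([262, 322, 42]);
  translate([19, 19, 0]) cylinder(h = 355, r = 19);
  translate([243, 19, 0]) cylinder(h = 355, r = 19);
  translate([19, 303, 0]) cylinder(h = 355, r = 19);
  translate([243, 303, 0]) cylinder(h = 355, r = 19);
}
translate([1578, 331, 0]) {
  translate([0, 0, 355]) cube([262, 322, 42]);
  translate([19, 19, 0]) cylinder(h = 355, r = 19);
  translate([243, 19, 0]) cylinder(h = 355, r = 19);
  translate([19, 303, 0]) cylinder(h = 355, r = 19);
  translate([243, 303, 0]) cylinder(h = 355, r = 19);
}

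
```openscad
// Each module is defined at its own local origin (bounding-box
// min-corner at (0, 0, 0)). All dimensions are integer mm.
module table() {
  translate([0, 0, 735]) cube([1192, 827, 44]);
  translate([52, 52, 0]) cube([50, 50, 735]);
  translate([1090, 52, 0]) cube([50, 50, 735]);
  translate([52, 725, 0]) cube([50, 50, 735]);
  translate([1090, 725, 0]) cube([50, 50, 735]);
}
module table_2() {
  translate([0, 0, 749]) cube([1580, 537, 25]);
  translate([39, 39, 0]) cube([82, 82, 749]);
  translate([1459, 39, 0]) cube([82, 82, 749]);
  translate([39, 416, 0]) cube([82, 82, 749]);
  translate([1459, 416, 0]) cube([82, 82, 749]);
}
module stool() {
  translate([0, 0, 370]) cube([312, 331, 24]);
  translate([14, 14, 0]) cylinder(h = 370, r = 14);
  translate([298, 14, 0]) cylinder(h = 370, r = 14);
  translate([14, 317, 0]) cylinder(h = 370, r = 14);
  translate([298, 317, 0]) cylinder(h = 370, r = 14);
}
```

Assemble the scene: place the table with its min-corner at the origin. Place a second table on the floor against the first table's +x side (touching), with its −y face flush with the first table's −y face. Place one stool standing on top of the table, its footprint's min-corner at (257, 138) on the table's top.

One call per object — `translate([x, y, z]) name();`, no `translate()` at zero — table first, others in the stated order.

table();
translate([1192, 0, 0]) table_2();
translate([257, 138, 779]) stool();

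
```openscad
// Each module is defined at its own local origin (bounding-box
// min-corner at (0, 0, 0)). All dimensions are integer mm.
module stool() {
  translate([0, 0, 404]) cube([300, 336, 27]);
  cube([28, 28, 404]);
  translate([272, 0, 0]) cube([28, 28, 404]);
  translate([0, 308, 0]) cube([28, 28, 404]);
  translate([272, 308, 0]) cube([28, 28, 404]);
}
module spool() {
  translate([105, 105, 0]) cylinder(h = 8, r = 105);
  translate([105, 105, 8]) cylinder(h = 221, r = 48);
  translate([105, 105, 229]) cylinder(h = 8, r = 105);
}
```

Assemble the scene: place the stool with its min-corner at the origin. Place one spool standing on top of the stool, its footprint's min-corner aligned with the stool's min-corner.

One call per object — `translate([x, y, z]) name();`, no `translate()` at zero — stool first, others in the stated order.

stool();
translate([0, 0, 431]) spool();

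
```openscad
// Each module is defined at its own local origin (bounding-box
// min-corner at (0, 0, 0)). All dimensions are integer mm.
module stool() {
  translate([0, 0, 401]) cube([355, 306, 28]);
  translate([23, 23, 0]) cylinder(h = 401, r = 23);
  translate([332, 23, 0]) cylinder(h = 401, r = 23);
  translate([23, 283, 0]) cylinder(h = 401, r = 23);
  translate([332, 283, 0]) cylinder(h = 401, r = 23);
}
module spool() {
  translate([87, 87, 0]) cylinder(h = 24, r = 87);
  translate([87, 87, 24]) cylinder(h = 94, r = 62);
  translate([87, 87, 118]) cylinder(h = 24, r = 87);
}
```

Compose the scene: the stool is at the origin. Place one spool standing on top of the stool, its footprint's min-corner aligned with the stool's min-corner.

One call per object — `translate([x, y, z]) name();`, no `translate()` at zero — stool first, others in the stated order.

stool();
translate([0, 0, 429]) spool();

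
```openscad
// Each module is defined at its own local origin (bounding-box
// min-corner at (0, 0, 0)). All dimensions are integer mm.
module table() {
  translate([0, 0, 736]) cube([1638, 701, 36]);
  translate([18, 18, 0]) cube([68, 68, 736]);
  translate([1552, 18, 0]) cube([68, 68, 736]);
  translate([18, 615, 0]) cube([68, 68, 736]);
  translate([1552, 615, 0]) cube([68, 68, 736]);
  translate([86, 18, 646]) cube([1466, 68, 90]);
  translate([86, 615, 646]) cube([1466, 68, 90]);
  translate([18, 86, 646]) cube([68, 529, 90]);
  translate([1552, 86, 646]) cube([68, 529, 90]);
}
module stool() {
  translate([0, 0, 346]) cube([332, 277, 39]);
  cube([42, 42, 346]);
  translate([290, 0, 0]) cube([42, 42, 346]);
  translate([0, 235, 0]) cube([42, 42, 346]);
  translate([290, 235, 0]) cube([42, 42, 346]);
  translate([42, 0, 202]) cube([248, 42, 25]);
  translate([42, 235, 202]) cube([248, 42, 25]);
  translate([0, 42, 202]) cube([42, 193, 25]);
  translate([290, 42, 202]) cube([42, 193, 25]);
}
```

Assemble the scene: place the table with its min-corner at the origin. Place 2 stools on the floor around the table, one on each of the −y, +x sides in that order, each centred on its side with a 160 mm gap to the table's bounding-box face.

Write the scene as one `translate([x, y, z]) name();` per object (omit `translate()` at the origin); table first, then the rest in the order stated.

table();
translate([653, -437, 0]) stool();
translate([1798, 212, 0]) stool();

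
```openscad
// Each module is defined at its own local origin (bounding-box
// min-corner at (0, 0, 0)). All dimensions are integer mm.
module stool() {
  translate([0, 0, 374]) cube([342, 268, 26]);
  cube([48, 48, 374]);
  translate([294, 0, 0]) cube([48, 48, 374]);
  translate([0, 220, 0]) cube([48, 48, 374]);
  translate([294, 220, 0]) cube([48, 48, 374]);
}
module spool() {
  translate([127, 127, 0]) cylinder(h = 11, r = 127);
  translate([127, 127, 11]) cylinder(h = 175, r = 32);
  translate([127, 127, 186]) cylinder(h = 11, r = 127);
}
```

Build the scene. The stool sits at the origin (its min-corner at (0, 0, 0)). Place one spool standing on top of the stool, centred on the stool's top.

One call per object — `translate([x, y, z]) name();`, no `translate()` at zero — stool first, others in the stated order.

stool();
translate([44, 7, 400]) spool();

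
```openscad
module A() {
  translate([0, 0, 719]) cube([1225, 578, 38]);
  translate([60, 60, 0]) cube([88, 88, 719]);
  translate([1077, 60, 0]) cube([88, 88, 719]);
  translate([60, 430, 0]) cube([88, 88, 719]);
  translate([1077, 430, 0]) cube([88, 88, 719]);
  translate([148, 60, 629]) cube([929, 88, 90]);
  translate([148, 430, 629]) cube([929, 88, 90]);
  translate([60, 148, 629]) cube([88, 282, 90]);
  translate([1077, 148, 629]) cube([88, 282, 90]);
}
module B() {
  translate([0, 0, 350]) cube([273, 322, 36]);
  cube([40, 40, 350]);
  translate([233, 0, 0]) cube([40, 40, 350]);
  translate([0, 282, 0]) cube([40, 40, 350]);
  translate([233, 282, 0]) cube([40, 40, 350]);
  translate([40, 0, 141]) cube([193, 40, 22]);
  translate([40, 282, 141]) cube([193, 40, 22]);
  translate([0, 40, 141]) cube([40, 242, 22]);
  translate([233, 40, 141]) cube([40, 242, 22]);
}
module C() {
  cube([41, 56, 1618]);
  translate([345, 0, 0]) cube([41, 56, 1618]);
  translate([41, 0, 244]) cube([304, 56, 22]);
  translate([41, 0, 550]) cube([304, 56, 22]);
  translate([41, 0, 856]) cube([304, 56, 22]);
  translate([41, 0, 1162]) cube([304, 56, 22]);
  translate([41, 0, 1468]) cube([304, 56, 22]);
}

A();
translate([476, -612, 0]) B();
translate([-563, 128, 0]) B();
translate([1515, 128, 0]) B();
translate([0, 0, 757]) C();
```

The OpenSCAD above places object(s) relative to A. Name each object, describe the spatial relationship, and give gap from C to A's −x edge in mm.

A is a table. B is a stool. C is a ladder. Three stools sit around the table at the −y, −x, +x sides. The ladder is on top of the table. The gap from the ladder to the table's −x edge is 0 mm.

The ladder's min-x is at 0; the table's min-x is 0; gap = 0 mm.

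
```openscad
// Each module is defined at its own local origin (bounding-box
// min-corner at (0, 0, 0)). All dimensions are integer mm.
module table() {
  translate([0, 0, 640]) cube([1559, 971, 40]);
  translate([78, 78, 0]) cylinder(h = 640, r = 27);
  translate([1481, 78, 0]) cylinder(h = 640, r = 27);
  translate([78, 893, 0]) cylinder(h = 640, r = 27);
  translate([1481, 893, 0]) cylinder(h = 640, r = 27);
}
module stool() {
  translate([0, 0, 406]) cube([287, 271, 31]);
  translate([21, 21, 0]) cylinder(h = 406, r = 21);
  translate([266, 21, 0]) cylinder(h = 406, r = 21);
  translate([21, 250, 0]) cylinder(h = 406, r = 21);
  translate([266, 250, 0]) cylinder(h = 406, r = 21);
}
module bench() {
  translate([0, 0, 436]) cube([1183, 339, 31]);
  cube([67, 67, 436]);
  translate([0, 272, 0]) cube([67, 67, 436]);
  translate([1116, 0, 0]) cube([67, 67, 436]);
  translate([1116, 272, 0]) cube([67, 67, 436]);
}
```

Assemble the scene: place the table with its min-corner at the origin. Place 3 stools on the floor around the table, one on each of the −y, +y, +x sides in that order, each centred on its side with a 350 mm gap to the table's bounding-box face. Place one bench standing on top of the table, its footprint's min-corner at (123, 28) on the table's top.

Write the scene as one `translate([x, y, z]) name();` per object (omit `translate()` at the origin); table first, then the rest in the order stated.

table();
translate([636, -621, 0]) stool();
translate([636, 1321, 0]) stool();
translate([1909, 350, 0]) stool();
translate([123, 28, 680]) bench();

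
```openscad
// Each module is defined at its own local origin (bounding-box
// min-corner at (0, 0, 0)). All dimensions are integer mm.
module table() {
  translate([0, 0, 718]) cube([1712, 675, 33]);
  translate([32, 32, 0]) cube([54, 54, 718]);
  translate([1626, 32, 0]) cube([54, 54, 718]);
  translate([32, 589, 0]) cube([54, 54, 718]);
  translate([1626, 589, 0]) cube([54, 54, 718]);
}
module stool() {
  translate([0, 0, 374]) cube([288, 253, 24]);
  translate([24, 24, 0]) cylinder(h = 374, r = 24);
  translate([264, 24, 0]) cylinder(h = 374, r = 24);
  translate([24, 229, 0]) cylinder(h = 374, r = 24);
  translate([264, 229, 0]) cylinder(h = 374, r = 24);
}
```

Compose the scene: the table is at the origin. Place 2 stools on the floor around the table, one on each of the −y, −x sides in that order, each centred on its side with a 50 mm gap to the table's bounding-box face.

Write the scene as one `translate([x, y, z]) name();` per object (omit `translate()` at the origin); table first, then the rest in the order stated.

table();
translate([712, -303, 0]) stool();
translate([-338, 211, 0]) stool();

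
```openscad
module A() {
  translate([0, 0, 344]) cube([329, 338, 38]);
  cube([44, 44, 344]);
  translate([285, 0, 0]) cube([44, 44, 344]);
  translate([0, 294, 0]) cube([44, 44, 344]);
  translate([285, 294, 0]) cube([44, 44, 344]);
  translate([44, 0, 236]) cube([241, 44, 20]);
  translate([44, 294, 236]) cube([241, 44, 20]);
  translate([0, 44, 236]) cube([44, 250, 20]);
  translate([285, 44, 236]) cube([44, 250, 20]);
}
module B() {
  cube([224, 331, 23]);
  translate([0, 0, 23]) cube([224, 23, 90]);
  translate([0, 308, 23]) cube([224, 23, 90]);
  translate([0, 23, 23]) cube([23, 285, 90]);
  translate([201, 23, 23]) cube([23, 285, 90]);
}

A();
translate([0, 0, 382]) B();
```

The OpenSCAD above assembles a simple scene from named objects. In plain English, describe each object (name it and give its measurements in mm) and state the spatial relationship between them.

A is a four-legged stool. The seat is 329×338 mm, 38 mm thick, top at z = 382 mm. It stands on four square legs, each 44×44 mm in cross-section, from z = 0 to the seat underside, each flush with a corner of the seat. Four stretchers, 44 mm wide and 20 mm tall, connect adjacent legs with their undersides at z = 236 mm, each running between the inner faces of the legs it joins and aligned with the legs' outer faces on the other axis.

B is an open-topped rectangular box: outside dimensions 224×331×113 mm, with a uniform wall and base thickness of 23 mm. The base is a full 224×331 slab on the floor; four walls sit on top of the base. The front and back walls (the −y and +y sides) span the full width; the two side walls fit between them.

The open box is on top of the stool.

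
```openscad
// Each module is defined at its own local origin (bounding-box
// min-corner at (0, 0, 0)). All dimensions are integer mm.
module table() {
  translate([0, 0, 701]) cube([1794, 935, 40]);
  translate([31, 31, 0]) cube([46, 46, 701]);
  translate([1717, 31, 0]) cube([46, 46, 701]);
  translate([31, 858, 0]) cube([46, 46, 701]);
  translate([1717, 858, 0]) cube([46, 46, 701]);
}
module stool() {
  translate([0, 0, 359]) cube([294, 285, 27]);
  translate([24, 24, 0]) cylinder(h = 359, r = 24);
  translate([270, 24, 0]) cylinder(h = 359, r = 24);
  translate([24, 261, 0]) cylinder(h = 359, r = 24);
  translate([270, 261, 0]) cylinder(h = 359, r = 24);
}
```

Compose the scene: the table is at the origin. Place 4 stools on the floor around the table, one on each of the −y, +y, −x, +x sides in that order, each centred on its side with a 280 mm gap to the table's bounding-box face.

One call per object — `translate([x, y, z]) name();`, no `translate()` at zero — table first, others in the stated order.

table();
translate([750, -565, 0]) stool();
translate([750, 1215, 0]) stool();
translate([-574, 325, 0]) stool();
translate([2074, 325, 0]) stool();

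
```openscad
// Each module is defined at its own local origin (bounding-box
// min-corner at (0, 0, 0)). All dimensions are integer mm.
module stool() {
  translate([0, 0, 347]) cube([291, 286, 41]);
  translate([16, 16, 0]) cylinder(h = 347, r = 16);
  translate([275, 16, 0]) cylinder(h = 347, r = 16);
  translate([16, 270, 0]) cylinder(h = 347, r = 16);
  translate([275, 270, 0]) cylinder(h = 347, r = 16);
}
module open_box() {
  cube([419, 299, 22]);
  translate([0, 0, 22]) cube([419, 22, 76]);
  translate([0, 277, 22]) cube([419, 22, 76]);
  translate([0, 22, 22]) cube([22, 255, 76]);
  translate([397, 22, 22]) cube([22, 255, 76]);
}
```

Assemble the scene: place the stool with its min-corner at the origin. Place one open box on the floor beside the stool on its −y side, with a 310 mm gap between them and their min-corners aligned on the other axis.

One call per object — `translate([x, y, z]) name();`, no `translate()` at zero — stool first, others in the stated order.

stool();
translate([0, -609, 0]) open_box();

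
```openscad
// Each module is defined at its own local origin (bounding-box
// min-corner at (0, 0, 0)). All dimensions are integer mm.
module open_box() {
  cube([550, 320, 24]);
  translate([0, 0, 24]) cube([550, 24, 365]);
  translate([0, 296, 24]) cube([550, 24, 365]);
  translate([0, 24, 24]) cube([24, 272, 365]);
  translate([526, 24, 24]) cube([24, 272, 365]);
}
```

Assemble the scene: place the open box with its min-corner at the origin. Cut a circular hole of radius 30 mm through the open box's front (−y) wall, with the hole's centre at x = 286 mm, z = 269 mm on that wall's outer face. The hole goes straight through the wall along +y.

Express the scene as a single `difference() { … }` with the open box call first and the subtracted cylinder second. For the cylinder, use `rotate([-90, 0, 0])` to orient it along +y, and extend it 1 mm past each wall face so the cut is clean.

difference() {
  open_box();
  translate([286, -1, 269]) rotate([-90, 0, 0]) cylinder(h = 26, r = 30);
}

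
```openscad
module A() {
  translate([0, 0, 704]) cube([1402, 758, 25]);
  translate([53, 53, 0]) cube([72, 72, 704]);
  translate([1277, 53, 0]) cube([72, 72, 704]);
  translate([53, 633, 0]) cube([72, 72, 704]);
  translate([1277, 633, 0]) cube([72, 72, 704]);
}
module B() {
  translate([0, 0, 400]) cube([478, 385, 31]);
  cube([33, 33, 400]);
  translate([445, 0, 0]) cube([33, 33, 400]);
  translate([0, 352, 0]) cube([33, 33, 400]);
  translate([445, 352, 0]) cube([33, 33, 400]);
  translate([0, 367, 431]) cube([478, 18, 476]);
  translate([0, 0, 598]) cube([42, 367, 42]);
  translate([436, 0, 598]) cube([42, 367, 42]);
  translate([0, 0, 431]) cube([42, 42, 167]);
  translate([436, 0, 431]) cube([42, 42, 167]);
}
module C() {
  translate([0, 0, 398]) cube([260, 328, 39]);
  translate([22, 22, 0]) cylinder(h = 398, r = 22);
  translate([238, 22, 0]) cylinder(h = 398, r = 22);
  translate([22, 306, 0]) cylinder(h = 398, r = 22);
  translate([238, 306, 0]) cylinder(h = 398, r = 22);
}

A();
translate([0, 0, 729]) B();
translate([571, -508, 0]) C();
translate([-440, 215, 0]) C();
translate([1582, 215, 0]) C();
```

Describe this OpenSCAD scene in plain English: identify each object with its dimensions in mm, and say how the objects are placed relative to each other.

A is a table with a 1402×758 mm rectangular top, 25 mm thick, top surface at z = 729 mm, supported by four 72×72 mm square legs, each inset 53 mm from the nearest pair of top edges, running from the floor.

B is a chair: 478×385 mm seat, 31 mm thick, top at z = 431 mm, on four 33 mm square corner legs flush with the seat edges. A 18 mm thick backrest slab spans the full seat width, extending 476 mm above the seat top, its back face flush with the seat's +y edge. Two armrests of 42×42 mm section run along each side from the seat's front edge to the front of the backrest, top faces 209 mm above the seat top and outer faces flush with the seat's x-edges; a 42×42 mm post under the front of each armrest stands on the seat at the front corner.

C is a four-legged stool. The seat is 260×328 mm, 39 mm thick, top at z = 437 mm. It stands on four round legs, each 44 mm in diameter, from z = 0 to the seat underside, each leg's axis is inset half a diameter from the nearest pair of seat edges (so the leg's bounding box is flush with the corner).

The chair is on top of the table. Three stools sit around the table at the −y, −x, +x sides.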